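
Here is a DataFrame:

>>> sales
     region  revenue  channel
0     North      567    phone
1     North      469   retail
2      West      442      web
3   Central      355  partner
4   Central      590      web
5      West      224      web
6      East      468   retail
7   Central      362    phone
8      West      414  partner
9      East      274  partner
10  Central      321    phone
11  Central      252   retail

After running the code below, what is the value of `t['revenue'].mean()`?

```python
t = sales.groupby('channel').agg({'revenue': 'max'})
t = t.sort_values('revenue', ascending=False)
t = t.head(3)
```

542.0

group by channel, max of revenue:
         revenue
channel         
partner      414
phone        567
retail       469
web          590
sort by revenue descending:
         revenue
channel         
web          590
phone        567
retail       469
partner      414
take first 3 rows:
         revenue
channel         
web          590
phone        567
retail       469
So mean() = 542.0.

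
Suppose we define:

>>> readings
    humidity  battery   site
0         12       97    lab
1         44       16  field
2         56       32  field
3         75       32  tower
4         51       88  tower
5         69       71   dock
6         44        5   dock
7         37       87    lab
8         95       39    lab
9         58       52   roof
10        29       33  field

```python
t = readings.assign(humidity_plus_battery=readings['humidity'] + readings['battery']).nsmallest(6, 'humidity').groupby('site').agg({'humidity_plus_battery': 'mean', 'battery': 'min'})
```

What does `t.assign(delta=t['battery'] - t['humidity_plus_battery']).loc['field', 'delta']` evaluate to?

add column humidity_plus_battery = readings['humidity'] + readings['battery']:
    humidity  battery   site  humidity_plus_battery
0         12       97    lab                    109
1         44       16  field                     60
2         56       32  field                     88
3         75       32  tower                    107
4         51       88  tower                    139
5         69       71   dock                    140
6         44        5   dock                     49
7         37       87    lab                    124
8         95       39    lab                    134
9         58       52   roof                    110
10        29       33  field                     62
take 6 rows with smallest humidity:
    humidity  battery   site  humidity_plus_battery
0         12       97    lab                    109
10        29       33  field                     62
7         37       87    lab                    124
1         44       16  field                     60
6         44        5   dock                     49
4         51       88  tower                    139
group by site: mean(humidity_plus_battery), min(battery):
       humidity_plus_battery  battery
site                                 
dock                    49.0        5
field                   61.0       16
lab                    116.5       87
tower                  139.0       88
add column delta = t['battery'] - t['humidity_plus_battery']:
       humidity_plus_battery  battery  delta
site                                        
dock                    49.0        5  -44.0
field                   61.0       16  -45.0
lab                    116.5       87  -29.5
tower                  139.0       88  -51.0
Taking the value at row 'field', column 'delta' gives -45.0.

-45.0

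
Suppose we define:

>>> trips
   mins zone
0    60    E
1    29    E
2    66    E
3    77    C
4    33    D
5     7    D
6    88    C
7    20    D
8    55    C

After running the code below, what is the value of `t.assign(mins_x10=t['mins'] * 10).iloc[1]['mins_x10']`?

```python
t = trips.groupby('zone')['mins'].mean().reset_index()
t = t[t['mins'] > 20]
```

group by zone, mean of mins:
zone
C    73.333333
D    20.000000
E    51.666667
Name: mins, dtype: float64
reset_index():
  zone       mins
0    C  73.333333
1    D  20.000000
2    E  51.666667
filter rows where mins > 20:
  zone       mins
0    C  73.333333
2    E  51.666667
add column mins_x10 = t['mins'] * 10:
  zone       mins    mins_x10
0    C  73.333333  733.333333
2    E  51.666667  516.666667

516.666666667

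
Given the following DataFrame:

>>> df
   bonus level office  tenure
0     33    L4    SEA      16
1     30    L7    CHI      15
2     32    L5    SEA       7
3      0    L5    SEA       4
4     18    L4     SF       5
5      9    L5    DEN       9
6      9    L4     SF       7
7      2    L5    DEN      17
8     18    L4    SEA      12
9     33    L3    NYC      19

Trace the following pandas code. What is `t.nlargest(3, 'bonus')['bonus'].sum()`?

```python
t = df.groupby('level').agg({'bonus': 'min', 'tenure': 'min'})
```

group by level: min(bonus), min(tenure):
       bonus  tenure
level               
L3        33      19
L4         9       5
L5         0       4
L7        30      15
take 3 rows with largest bonus:
       bonus  tenure
level               
L3        33      19
L7        30      15
L4         9       5

72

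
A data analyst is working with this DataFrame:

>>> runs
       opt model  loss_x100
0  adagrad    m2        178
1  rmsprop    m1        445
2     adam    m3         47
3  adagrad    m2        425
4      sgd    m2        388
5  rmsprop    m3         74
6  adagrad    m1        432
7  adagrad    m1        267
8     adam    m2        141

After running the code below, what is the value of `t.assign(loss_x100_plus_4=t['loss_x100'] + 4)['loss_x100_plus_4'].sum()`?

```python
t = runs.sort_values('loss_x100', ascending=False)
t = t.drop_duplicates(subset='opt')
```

1422

sort by loss_x100 descending:
       opt model  loss_x100
1  rmsprop    m1        445
6  adagrad    m1        432
3  adagrad    m2        425
4      sgd    m2        388
7  adagrad    m1        267
0  adagrad    m2        178
8     adam    m2        141
5  rmsprop    m3         74
2     adam    m3         47
drop duplicate opt (keep=first):
       opt model  loss_x100
1  rmsprop    m1        445
6  adagrad    m1        432
4      sgd    m2        388
8     adam    m2        141
add column loss_x100_plus_4 = t['loss_x100'] + 4:
       opt model  loss_x100  loss_x100_plus_4
1  rmsprop    m1        445               449
6  adagrad    m1        432               436
4      sgd    m2        388               392
8     adam    m2        141               145
The sum of column 'loss_x100_plus_4' is 1422.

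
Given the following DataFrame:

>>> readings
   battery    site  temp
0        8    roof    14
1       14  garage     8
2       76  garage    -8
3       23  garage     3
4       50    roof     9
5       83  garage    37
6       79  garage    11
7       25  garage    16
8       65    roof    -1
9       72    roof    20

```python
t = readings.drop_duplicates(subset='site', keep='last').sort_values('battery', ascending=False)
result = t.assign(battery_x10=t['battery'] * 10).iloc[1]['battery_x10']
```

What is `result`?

250

drop duplicate site (keep=last):
   battery    site  temp
7       25  garage    16
9       72    roof    20
sort by battery descending:
   battery    site  temp
9       72    roof    20
7       25  garage    16
add column battery_x10 = t['battery'] * 10:
   battery    site  temp  battery_x10
9       72    roof    20          720
7       25  garage    16          250
So iloc[1]['battery_x10'] = 250.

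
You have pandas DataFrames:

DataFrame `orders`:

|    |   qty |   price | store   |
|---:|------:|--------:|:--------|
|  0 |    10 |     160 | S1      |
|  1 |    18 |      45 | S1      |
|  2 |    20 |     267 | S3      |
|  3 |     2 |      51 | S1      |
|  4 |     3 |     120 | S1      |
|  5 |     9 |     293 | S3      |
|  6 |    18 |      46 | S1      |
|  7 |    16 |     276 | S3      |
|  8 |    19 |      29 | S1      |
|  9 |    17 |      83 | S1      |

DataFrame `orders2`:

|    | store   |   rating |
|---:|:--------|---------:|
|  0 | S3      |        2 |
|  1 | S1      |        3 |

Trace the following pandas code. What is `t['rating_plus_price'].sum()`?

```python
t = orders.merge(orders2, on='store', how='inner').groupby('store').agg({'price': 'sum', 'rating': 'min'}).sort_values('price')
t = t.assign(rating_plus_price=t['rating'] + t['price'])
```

merge on 'store' (how='inner') → 10 rows:
   qty  price store  rating
0   10    160    S1       3
1   18     45    S1       3
2   20    267    S3       2
3    2     51    S1       3
4    3    120    S1       3
5    9    293    S3       2
6   18     46    S1       3
7   16    276    S3       2
8   19     29    S1       3
9   17     83    S1       3
group by store: sum(price), min(rating):
       price  rating
store               
S1       534       3
S3       836       2
sort by price:
       price  rating
store               
S1       534       3
S3       836       2
add column rating_plus_price = t['rating'] + t['price']:
       price  rating  rating_plus_price
store                                  
S1       534       3                537
S3       836       2                838
Then the sum of column 'rating_plus_price': 1375

1375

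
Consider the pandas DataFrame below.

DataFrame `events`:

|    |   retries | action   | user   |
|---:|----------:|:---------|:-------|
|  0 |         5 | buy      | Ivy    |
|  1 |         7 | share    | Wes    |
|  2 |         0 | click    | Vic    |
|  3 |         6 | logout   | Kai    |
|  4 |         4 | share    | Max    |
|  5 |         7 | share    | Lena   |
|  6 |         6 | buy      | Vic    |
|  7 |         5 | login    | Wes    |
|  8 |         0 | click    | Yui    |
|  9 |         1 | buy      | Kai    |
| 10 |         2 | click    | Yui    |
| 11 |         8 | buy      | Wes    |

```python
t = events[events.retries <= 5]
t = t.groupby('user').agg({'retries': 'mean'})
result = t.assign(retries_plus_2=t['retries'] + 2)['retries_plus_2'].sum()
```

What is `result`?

filter rows where retries <= 5:
    retries action user
0         5    buy  Ivy
2         0  click  Vic
4         4  share  Max
7         5  login  Wes
8         0  click  Yui
9         1    buy  Kai
10        2  click  Yui
group by user, mean of retries:
      retries
user         
Ivy       5.0
Kai       1.0
Max       4.0
Vic       0.0
Wes       5.0
Yui       1.0
add column retries_plus_2 = t['retries'] + 2:
      retries  retries_plus_2
user                         
Ivy       5.0             7.0
Kai       1.0             3.0
Max       4.0             6.0
Vic       0.0             2.0
Wes       5.0             7.0
Yui       1.0             3.0
Reading off the sum of column 'retries_plus_2', we get 28.0.

28.0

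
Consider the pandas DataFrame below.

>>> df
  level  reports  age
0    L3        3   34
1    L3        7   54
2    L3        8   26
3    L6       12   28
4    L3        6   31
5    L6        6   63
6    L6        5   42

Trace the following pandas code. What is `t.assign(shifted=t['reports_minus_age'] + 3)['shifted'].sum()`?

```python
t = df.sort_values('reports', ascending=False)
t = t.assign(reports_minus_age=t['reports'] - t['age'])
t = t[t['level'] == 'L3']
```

-109

sort by reports descending:
  level  reports  age
3    L6       12   28
2    L3        8   26
1    L3        7   54
4    L3        6   31
5    L6        6   63
6    L6        5   42
0    L3        3   34
add column reports_minus_age = t['reports'] - t['age']:
  level  reports  age  reports_minus_age
3    L6       12   28                -16
2    L3        8   26                -18
1    L3        7   54                -47
4    L3        6   31                -25
5    L6        6   63                -57
6    L6        5   42                -37
0    L3        3   34                -31
filter rows where level == 'L3':
  level  reports  age  reports_minus_age
2    L3        8   26                -18
1    L3        7   54                -47
4    L3        6   31                -25
0    L3        3   34                -31
add column shifted = t['reports_minus_age'] + 3:
  level  reports  age  reports_minus_age  shifted
2    L3        8   26                -18      -15
1    L3        7   54                -47      -44
4    L3        6   31                -25      -22
0    L3        3   34                -31      -28
Hence -109.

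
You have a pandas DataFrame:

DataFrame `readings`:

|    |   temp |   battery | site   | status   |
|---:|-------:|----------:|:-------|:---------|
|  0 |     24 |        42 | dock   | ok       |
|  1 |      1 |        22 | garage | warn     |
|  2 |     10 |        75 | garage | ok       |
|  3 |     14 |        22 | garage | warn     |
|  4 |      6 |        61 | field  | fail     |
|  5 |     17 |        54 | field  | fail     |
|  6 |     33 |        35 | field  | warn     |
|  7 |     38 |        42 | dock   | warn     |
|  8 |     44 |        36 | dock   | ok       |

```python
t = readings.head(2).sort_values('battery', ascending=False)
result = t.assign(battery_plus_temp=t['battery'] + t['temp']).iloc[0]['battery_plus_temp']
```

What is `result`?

66

take first 2 rows:
   temp  battery    site status
0    24       42    dock     ok
1     1       22  garage   warn
sort by battery descending:
   temp  battery    site status
0    24       42    dock     ok
1     1       22  garage   warn
add column battery_plus_temp = t['battery'] + t['temp']:
   temp  battery    site status  battery_plus_temp
0    24       42    dock     ok                 66
1     1       22  garage   warn                 23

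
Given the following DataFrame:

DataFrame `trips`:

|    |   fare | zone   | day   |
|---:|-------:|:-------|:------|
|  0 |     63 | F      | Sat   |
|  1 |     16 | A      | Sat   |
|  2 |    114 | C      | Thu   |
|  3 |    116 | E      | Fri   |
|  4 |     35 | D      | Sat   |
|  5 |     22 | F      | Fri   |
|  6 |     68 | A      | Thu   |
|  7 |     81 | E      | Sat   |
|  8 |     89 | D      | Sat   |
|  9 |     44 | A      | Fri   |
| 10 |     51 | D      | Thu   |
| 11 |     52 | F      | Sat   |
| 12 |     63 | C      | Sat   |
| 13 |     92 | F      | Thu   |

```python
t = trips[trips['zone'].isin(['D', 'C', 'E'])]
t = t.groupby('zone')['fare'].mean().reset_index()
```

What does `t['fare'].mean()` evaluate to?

filter rows where zone in ['D', 'C', 'E']:
    fare zone  day
2    114    C  Thu
3    116    E  Fri
4     35    D  Sat
7     81    E  Sat
8     89    D  Sat
10    51    D  Thu
12    63    C  Sat
group by zone, mean of fare:
zone
C    88.500000
D    58.333333
E    98.500000
Name: fare, dtype: float64
reset_index():
  zone       fare
0    C  88.500000
1    D  58.333333
2    E  98.500000
The mean of column 'fare' is 81.7777777778.

81.7777777778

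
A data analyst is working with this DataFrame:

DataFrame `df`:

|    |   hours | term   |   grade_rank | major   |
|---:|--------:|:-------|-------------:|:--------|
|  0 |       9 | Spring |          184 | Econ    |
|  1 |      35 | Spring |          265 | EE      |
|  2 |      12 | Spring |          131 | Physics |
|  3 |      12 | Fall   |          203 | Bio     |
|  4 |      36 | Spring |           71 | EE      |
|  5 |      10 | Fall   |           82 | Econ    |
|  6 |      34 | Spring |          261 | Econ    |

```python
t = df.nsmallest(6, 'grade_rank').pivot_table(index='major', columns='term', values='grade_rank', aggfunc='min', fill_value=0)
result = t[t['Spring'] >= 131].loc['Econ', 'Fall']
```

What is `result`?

take 6 rows with smallest grade_rank:
   hours    term  grade_rank    major
4     36  Spring          71       EE
5     10    Fall          82     Econ
2     12  Spring         131  Physics
0      9  Spring         184     Econ
3     12    Fall         203      Bio
6     34  Spring         261     Econ
pivot: rows=major, cols=term, min(grade_rank):
term     Fall  Spring
major                
Bio       203       0
EE          0      71
Econ       82     184
Physics     0     131
filter rows where Spring >= 131:
term     Fall  Spring
major                
Econ       82     184
Physics     0     131
The value at row 'Econ', column 'Fall' is 82.

82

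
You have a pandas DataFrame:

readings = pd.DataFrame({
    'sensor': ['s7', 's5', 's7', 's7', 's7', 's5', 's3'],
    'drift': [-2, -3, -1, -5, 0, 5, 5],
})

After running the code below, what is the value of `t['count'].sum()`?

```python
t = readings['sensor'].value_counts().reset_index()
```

7

value_counts of sensor:
sensor
s7    4
s5    2
s3    1
Name: count, dtype: int64
reset_index():
  sensor  count
0     s7      4
1     s5      2
2     s3      1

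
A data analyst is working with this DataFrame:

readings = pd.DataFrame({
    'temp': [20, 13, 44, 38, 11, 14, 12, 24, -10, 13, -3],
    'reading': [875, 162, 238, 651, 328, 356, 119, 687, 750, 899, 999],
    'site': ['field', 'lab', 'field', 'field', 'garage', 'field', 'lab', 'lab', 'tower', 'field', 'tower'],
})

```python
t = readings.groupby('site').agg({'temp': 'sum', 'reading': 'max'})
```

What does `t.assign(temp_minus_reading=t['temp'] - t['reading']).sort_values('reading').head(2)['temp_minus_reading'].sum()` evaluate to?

group by site: sum(temp), max(reading):
        temp  reading
site                 
field    129      899
garage    11      328
lab       49      687
tower    -13      999
add column temp_minus_reading = t['temp'] - t['reading']:
        temp  reading  temp_minus_reading
site                                     
field    129      899                -770
garage    11      328                -317
lab       49      687                -638
tower    -13      999               -1012
sort by reading:
        temp  reading  temp_minus_reading
site                                     
garage    11      328                -317
lab       49      687                -638
field    129      899                -770
tower    -13      999               -1012
take first 2 rows:
        temp  reading  temp_minus_reading
site                                     
garage    11      328                -317
lab       49      687                -638
Then the sum of column 'temp_minus_reading': -955

-955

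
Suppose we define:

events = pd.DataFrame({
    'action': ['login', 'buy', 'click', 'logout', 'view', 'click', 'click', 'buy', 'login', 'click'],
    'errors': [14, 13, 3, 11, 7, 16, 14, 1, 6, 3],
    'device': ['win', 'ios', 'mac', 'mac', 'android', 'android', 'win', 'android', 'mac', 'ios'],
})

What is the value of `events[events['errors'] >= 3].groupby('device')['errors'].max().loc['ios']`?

filter rows where errors >= 3:
   action  errors   device
0   login      14      win
1     buy      13      ios
2   click       3      mac
3  logout      11      mac
4    view       7  android
5   click      16  android
6   click      14      win
8   login       6      mac
9   click       3      ios
group by device, max of errors:
device
android    16
ios        13
mac        11
win        14
Name: errors, dtype: int64

13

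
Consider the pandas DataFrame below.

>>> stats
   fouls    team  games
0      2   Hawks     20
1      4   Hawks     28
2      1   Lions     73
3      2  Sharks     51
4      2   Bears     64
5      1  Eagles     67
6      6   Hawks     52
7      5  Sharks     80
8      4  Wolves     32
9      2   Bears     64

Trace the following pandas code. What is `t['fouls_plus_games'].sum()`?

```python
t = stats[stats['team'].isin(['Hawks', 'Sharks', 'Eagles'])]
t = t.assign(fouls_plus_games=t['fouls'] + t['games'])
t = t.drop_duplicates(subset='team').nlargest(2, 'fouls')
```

filter rows where team in ['Hawks', 'Sharks', 'Eagles']:
   fouls    team  games
0      2   Hawks     20
1      4   Hawks     28
3      2  Sharks     51
5      1  Eagles     67
6      6   Hawks     52
7      5  Sharks     80
add column fouls_plus_games = t['fouls'] + t['games']:
   fouls    team  games  fouls_plus_games
0      2   Hawks     20                22
1      4   Hawks     28                32
3      2  Sharks     51                53
5      1  Eagles     67                68
6      6   Hawks     52                58
7      5  Sharks     80                85
drop duplicate team (keep=first):
   fouls    team  games  fouls_plus_games
0      2   Hawks     20                22
3      2  Sharks     51                53
5      1  Eagles     67                68
take 2 rows with largest fouls:
   fouls    team  games  fouls_plus_games
0      2   Hawks     20                22
3      2  Sharks     51                53

75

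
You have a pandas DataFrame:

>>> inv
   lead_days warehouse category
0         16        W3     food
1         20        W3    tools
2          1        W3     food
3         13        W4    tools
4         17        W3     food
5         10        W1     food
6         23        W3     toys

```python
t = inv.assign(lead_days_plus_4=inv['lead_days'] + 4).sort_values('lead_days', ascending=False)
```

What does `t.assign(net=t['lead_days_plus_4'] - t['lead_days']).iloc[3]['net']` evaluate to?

add column lead_days_plus_4 = inv['lead_days'] + 4:
   lead_days warehouse category  lead_days_plus_4
0         16        W3     food                20
1         20        W3    tools                24
2          1        W3     food                 5
3         13        W4    tools                17
4         17        W3     food                21
5         10        W1     food                14
6         23        W3     toys                27
sort by lead_days descending:
   lead_days warehouse category  lead_days_plus_4
6         23        W3     toys                27
1         20        W3    tools                24
4         17        W3     food                21
0         16        W3     food                20
3         13        W4    tools                17
5         10        W1     food                14
2          1        W3     food                 5
add column net = t['lead_days_plus_4'] - t['lead_days']:
   lead_days warehouse category  lead_days_plus_4  net
6         23        W3     toys                27    4
1         20        W3    tools                24    4
4         17        W3     food                21    4
0         16        W3     food                20    4
3         13        W4    tools                17    4
5         10        W1     food                14    4
2          1        W3     food                 5    4
So iloc[3]['net'] = 4.

4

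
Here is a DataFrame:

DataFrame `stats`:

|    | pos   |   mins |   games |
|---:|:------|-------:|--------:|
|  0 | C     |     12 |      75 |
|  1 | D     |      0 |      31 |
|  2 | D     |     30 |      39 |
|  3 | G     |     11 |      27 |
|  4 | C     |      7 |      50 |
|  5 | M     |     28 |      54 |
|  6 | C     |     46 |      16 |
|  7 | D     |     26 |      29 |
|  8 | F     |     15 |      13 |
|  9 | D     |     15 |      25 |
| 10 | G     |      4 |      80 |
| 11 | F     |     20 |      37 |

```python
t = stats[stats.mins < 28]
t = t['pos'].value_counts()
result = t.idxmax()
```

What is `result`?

D

filter rows where mins < 28:
   pos  mins  games
0    C    12     75
1    D     0     31
3    G    11     27
4    C     7     50
7    D    26     29
8    F    15     13
9    D    15     25
10   G     4     80
11   F    20     37
value_counts of pos:
pos
D    3
C    2
G    2
F    2
Name: count, dtype: int64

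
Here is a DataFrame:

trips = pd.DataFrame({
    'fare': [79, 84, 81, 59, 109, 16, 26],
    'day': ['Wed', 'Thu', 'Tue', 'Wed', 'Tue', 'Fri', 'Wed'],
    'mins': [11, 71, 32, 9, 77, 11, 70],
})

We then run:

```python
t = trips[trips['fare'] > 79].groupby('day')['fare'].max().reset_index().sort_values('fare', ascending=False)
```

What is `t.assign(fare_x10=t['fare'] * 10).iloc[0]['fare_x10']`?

filter rows where fare > 79:
   fare  day  mins
1    84  Thu    71
2    81  Tue    32
4   109  Tue    77
group by day, max of fare:
day
Thu     84
Tue    109
Name: fare, dtype: int64
reset_index():
   day  fare
0  Thu    84
1  Tue   109
sort by fare descending:
   day  fare
1  Tue   109
0  Thu    84
add column fare_x10 = t['fare'] * 10:
   day  fare  fare_x10
1  Tue   109      1090
0  Thu    84       840
Finally, value at position 0, column 'fare_x10' = 1090.

1090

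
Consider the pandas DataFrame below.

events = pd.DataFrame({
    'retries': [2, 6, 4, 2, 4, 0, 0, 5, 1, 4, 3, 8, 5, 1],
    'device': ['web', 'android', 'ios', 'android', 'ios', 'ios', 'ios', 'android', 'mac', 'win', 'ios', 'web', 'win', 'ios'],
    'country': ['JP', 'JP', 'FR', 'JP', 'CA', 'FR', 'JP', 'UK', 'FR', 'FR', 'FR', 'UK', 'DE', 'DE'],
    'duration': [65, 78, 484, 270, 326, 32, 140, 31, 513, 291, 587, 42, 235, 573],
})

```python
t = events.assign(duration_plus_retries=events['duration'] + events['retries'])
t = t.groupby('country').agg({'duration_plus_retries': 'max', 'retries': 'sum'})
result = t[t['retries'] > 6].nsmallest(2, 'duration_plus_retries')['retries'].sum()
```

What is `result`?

add column duration_plus_retries = events['duration'] + events['retries']:
    retries   device country  duration  duration_plus_retries
0         2      web      JP        65                     67
1         6  android      JP        78                     84
2         4      ios      FR       484                    488
3         2  android      JP       270                    272
4         4      ios      CA       326                    330
5         0      ios      FR        32                     32
6         0      ios      JP       140                    140
7         5  android      UK        31                     36
8         1      mac      FR       513                    514
9         4      win      FR       291                    295
10        3      ios      FR       587                    590
11        8      web      UK        42                     50
12        5      win      DE       235                    240
13        1      ios      DE       573                    574
group by country: max(duration_plus_retries), sum(retries):
         duration_plus_retries  retries
country                                
CA                         330        4
DE                         574        6
FR                         590       12
JP                         272       10
UK                          50       13
filter rows where retries > 6:
         duration_plus_retries  retries
country                                
FR                         590       12
JP                         272       10
UK                          50       13
take 2 rows with smallest duration_plus_retries:
         duration_plus_retries  retries
country                                
UK                          50       13
JP                         272       10

23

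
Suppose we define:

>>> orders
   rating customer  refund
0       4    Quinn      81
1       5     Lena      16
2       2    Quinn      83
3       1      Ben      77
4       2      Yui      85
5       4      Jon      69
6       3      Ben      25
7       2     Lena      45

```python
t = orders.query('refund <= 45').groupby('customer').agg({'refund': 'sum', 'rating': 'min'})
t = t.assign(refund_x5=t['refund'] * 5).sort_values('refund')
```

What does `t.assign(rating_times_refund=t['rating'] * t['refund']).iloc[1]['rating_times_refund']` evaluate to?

filter rows where refund <= 45:
   rating customer  refund
1       5     Lena      16
6       3      Ben      25
7       2     Lena      45
group by customer: sum(refund), min(rating):
          refund  rating
customer                
Ben           25       3
Lena          61       2
add column refund_x5 = t['refund'] * 5:
          refund  rating  refund_x5
customer                           
Ben           25       3        125
Lena          61       2        305
sort by refund:
          refund  rating  refund_x5
customer                           
Ben           25       3        125
Lena          61       2        305
add column rating_times_refund = t['rating'] * t['refund']:
          refund  rating  refund_x5  rating_times_refund
customer                                                
Ben           25       3        125                   75
Lena          61       2        305                  122
Taking the value at position 1, column 'rating_times_refund' gives 122.

122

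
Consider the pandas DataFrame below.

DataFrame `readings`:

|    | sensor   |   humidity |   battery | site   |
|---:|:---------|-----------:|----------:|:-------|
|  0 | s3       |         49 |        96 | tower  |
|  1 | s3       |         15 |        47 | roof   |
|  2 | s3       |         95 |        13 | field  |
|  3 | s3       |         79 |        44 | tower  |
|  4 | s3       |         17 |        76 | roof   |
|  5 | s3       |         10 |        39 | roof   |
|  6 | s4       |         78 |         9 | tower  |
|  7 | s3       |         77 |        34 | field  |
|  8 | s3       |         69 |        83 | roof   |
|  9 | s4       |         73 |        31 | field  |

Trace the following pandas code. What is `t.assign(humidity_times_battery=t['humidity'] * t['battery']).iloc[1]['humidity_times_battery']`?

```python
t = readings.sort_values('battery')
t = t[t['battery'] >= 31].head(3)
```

2618

sort by battery:
  sensor  humidity  battery   site
6     s4        78        9  tower
2     s3        95       13  field
9     s4        73       31  field
7     s3        77       34  field
5     s3        10       39   roof
3     s3        79       44  tower
1     s3        15       47   roof
4     s3        17       76   roof
8     s3        69       83   roof
0     s3        49       96  tower
filter rows where battery >= 31:
  sensor  humidity  battery   site
9     s4        73       31  field
7     s3        77       34  field
5     s3        10       39   roof
3     s3        79       44  tower
1     s3        15       47   roof
4     s3        17       76   roof
8     s3        69       83   roof
0     s3        49       96  tower
take first 3 rows:
  sensor  humidity  battery   site
9     s4        73       31  field
7     s3        77       34  field
5     s3        10       39   roof
add column humidity_times_battery = t['humidity'] * t['battery']:
  sensor  humidity  battery   site  humidity_times_battery
9     s4        73       31  field                    2263
7     s3        77       34  field                    2618
5     s3        10       39   roof                     390
Then the value at position 1, column 'humidity_times_battery': 2618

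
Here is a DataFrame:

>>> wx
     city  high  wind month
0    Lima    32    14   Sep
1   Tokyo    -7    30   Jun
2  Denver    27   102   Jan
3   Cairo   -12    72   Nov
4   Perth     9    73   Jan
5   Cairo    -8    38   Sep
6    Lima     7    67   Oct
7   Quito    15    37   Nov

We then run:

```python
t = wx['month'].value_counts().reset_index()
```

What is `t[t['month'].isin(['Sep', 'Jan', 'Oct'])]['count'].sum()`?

value_counts of month:
month
Sep    2
Jan    2
Nov    2
Jun    1
Oct    1
Name: count, dtype: int64
reset_index():
  month  count
0   Sep      2
1   Jan      2
2   Nov      2
3   Jun      1
4   Oct      1
filter rows where month in ['Sep', 'Jan', 'Oct']:
  month  count
0   Sep      2
1   Jan      2
4   Oct      1
The sum of column 'count' is 5.

5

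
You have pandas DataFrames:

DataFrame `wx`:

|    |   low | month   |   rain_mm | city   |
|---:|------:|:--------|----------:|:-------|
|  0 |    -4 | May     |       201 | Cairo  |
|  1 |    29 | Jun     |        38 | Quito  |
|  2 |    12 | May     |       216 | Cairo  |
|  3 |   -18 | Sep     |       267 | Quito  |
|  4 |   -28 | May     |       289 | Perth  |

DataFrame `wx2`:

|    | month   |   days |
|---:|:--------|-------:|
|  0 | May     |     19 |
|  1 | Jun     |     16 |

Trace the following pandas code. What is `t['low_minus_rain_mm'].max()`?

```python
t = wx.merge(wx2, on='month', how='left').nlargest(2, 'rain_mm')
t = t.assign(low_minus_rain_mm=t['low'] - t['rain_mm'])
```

merge on 'month' (how='left') → 5 rows:
   low month  rain_mm   city  days
0   -4   May      201  Cairo  19.0
1   29   Jun       38  Quito  16.0
2   12   May      216  Cairo  19.0
3  -18   Sep      267  Quito   NaN
4  -28   May      289  Perth  19.0
take 2 rows with largest rain_mm:
   low month  rain_mm   city  days
4  -28   May      289  Perth  19.0
3  -18   Sep      267  Quito   NaN
add column low_minus_rain_mm = t['low'] - t['rain_mm']:
   low month  rain_mm   city  days  low_minus_rain_mm
4  -28   May      289  Perth  19.0               -317
3  -18   Sep      267  Quito   NaN               -285

-285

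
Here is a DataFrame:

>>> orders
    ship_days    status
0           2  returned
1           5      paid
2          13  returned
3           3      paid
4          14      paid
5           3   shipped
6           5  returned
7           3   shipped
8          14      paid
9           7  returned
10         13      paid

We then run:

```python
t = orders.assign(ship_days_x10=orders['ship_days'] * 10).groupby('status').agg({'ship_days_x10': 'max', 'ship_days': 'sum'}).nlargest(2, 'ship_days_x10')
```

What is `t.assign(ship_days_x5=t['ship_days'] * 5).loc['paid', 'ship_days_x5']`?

245

add column ship_days_x10 = orders['ship_days'] * 10:
    ship_days    status  ship_days_x10
0           2  returned             20
1           5      paid             50
2          13  returned            130
3           3      paid             30
4          14      paid            140
5           3   shipped             30
6           5  returned             50
7           3   shipped             30
8          14      paid            140
9           7  returned             70
10         13      paid            130
group by status: max(ship_days_x10), sum(ship_days):
          ship_days_x10  ship_days
status                            
paid                140         49
returned            130         27
shipped              30          6
take 2 rows with largest ship_days_x10:
          ship_days_x10  ship_days
status                            
paid                140         49
returned            130         27
add column ship_days_x5 = t['ship_days'] * 5:
          ship_days_x10  ship_days  ship_days_x5
status                                          
paid                140         49           245
returned            130         27           135
Finally, value at row 'paid', column 'ship_days_x5' = 245.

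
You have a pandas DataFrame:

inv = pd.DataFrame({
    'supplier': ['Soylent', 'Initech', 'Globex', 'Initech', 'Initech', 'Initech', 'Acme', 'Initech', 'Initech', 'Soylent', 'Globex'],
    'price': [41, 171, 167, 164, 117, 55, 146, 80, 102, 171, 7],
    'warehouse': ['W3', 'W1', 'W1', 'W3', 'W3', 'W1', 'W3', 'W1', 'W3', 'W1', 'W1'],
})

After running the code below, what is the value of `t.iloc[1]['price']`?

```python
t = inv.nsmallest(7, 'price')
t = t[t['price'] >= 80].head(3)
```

take 7 rows with smallest price:
   supplier  price warehouse
10   Globex      7        W1
0   Soylent     41        W3
5   Initech     55        W1
7   Initech     80        W1
8   Initech    102        W3
4   Initech    117        W3
6      Acme    146        W3
filter rows where price >= 80:
  supplier  price warehouse
7  Initech     80        W1
8  Initech    102        W3
4  Initech    117        W3
6     Acme    146        W3
take first 3 rows:
  supplier  price warehouse
7  Initech     80        W1
8  Initech    102        W3
4  Initech    117        W3
Hence 102.

102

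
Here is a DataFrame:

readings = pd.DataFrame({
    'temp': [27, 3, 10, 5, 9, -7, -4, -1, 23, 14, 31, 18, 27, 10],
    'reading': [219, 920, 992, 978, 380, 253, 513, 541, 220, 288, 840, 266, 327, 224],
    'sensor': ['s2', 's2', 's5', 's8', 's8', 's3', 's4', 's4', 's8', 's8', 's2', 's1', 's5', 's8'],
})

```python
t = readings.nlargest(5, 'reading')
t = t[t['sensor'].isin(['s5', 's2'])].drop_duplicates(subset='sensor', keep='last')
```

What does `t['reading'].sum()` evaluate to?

1832

take 5 rows with largest reading:
    temp  reading sensor
2     10      992     s5
3      5      978     s8
1      3      920     s2
10    31      840     s2
7     -1      541     s4
filter rows where sensor in ['s5', 's2']:
    temp  reading sensor
2     10      992     s5
1      3      920     s2
10    31      840     s2
drop duplicate sensor (keep=last):
    temp  reading sensor
2     10      992     s5
10    31      840     s2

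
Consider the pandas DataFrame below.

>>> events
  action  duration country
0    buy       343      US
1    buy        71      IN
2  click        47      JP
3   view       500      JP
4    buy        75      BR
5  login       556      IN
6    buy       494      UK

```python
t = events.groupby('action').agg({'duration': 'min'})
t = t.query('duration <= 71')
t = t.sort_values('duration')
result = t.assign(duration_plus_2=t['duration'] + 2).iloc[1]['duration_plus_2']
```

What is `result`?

group by action, min of duration:
        duration
action          
buy           71
click         47
login        556
view         500
filter rows where duration <= 71:
        duration
action          
buy           71
click         47
sort by duration:
        duration
action          
click         47
buy           71
add column duration_plus_2 = t['duration'] + 2:
        duration  duration_plus_2
action                           
click         47               49
buy           71               73

73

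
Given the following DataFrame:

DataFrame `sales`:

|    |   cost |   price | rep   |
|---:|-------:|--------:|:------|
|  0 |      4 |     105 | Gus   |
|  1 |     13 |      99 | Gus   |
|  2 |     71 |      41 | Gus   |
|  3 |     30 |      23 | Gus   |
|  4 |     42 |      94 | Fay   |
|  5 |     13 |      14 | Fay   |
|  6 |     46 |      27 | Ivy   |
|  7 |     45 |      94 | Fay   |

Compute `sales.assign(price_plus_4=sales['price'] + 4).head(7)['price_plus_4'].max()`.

109

add column price_plus_4 = sales['price'] + 4:
   cost  price  rep  price_plus_4
0     4    105  Gus           109
1    13     99  Gus           103
2    71     41  Gus            45
3    30     23  Gus            27
4    42     94  Fay            98
5    13     14  Fay            18
6    46     27  Ivy            31
7    45     94  Fay            98
take first 7 rows:
   cost  price  rep  price_plus_4
0     4    105  Gus           109
1    13     99  Gus           103
2    71     41  Gus            45
3    30     23  Gus            27
4    42     94  Fay            98
5    13     14  Fay            18
6    46     27  Ivy            31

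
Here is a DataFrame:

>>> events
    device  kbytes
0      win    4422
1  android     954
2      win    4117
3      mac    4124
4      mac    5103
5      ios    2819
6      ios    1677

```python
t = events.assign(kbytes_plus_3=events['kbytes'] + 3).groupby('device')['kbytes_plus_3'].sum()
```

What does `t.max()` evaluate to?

add column kbytes_plus_3 = events['kbytes'] + 3:
    device  kbytes  kbytes_plus_3
0      win    4422           4425
1  android     954            957
2      win    4117           4120
3      mac    4124           4127
4      mac    5103           5106
5      ios    2819           2822
6      ios    1677           1680
group by device, sum of kbytes_plus_3:
device
android     957
ios        4502
mac        9233
win        8545
Name: kbytes_plus_3, dtype: int64
Finally, max of the resulting series = 9233.

9233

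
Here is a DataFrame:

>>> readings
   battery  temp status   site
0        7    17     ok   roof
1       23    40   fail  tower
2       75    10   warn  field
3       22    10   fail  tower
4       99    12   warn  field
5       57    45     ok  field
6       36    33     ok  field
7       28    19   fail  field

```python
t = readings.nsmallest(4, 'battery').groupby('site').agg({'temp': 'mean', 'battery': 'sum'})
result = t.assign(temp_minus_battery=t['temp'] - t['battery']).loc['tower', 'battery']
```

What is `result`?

45

take 4 rows with smallest battery:
   battery  temp status   site
0        7    17     ok   roof
3       22    10   fail  tower
1       23    40   fail  tower
7       28    19   fail  field
group by site: mean(temp), sum(battery):
       temp  battery
site                
field  19.0       28
roof   17.0        7
tower  25.0       45
add column temp_minus_battery = t['temp'] - t['battery']:
       temp  battery  temp_minus_battery
site                                    
field  19.0       28                -9.0
roof   17.0        7                10.0
tower  25.0       45               -20.0
Reading off the value at row 'tower', column 'battery', we get 45.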